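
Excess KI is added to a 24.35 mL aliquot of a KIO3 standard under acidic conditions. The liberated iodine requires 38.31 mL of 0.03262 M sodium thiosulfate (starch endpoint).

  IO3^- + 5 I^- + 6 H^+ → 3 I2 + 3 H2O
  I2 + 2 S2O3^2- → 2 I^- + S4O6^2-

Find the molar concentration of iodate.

0.008554 M

n(S2O3^2-) = 0.03831 × 0.03262 = 1.250 × 10^-3 mol
n(I2) = n(S2O3^2-)/2 = 6.248 × 10^-4 mol
From the 1:3 ratio, n(IO3^-) in the aliquot = 1/3 × 6.248 × 10^-4 = 2.083 × 10^-4 mol
[IO3^-] = 2.083 × 10^-4 / 0.02435 = 0.008554 mol/L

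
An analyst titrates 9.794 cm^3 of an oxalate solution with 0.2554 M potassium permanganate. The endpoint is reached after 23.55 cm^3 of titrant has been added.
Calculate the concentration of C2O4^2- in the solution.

2 MnO4^- + 5 C2O4^2- + 16 H^+ → 2 Mn^2+ + 10 CO2 + 8 H2O
n(KMnO4) = 0.02355 L × 0.2554 mol/L = 6.015 × 10^-3 mol
From the 5:2 mole ratio, n(C2O4^2-) = 5/2 × 6.015 × 10^-3 = 0.01504 mol
[C2O4^2-] = 0.01504 mol / 0.009794 L = 1.535 mol/L

1.535 M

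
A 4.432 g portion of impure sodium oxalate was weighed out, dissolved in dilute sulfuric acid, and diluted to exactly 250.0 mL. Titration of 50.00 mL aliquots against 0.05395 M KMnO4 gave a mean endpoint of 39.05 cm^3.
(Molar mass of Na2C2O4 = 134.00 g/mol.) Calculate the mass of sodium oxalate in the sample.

3.529 g

2 MnO4^- + 5 C2O4^2- + 16 H^+ → 2 Mn^2+ + 10 CO2 + 8 H2O
n(KMnO4) per titration = 0.03905 × 0.05395 = 2.107 × 10^-3 mol
From the 5:2 ratio, n(Na2C2O4) in each aliquot = 5/2 × 2.107 × 10^-3 = 5.267 × 10^-3 mol
n(Na2C2O4) in the whole flask = 5.267 × 10^-3 × 250.0/50.00 = 0.02633 mol
mass of Na2C2O4 = 0.02633 × 134.00 = 3.529 g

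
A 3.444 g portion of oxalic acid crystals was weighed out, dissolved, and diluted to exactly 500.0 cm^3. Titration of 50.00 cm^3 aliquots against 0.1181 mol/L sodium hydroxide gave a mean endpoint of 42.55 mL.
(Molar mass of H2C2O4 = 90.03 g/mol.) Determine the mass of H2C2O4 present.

H2C2O4 + 2 NaOH → Na2C2O4 + 2 H2O
n(NaOH) per titration = 0.04255 × 0.1181 = 5.025 × 10^-3 mol
From the 1:2 ratio, n(H2C2O4) in each aliquot = 1/2 × 5.025 × 10^-3 = 2.513 × 10^-3 mol
n(H2C2O4) in the whole flask = 2.513 × 10^-3 × 500.0/50.00 = 0.02513 mol
mass of H2C2O4 = 0.02513 × 90.03 = 2.262 g

2.262 g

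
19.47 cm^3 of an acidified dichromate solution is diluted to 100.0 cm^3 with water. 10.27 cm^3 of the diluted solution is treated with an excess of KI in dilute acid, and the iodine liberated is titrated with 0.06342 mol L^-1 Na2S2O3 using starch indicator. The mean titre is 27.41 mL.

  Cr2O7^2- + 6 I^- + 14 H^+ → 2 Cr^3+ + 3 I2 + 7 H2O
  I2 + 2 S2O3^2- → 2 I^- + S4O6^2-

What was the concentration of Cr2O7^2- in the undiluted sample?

0.1449 mol/L

n(S2O3^2-) = 0.02741 × 0.06342 = 1.738 × 10^-3 mol
n(I2) = n(S2O3^2-)/2 = 8.692 × 10^-4 mol
From the 1:3 ratio, n(Cr2O7^2-) in the aliquot = 1/3 × 8.692 × 10^-4 = 2.897 × 10^-4 mol
[Cr2O7^2-]_dilute = 2.897 × 10^-4 / 0.01027 = 0.02821 mol/L
[Cr2O7^2-]_original = 0.02821 × 100.0/19.47 = 0.1449 mol/L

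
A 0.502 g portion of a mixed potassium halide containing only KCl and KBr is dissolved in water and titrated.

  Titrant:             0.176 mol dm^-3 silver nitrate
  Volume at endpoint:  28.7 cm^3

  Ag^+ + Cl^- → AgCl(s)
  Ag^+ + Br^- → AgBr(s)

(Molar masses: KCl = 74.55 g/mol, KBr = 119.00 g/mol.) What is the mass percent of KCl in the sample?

33.1 %

n(AgNO3) = 0.0287 × 0.176 = 5.05 × 10^-3 mol
Let x = n(KCl), y = n(KBr).
Titrant: 1x + 1y = 5.05 × 10^-3;  mass: 74.55x + 119.00y = 0.502
Solving, x = 2.23 × 10^-3 mol, y = 2.82 × 10^-3 mol
mass of KCl = 2.23 × 10^-3 × 74.55 = 0.166 g
% KCl = 0.166 / 0.502 × 100 = 33.1 %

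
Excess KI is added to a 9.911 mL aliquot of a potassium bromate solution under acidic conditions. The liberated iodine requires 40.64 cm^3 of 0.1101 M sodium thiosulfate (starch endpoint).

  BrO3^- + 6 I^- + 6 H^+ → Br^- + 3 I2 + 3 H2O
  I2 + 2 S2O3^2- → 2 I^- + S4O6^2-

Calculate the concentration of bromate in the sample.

0.07524 M

n(S2O3^2-) = 0.04064 × 0.1101 = 4.474 × 10^-3 mol
n(I2) = n(S2O3^2-)/2 = 2.237 × 10^-3 mol
From the 1:3 ratio, n(BrO3^-) in the aliquot = 1/3 × 2.237 × 10^-3 = 7.457 × 10^-4 mol
[BrO3^-] = 7.457 × 10^-4 / 0.009911 = 0.07524 mol/L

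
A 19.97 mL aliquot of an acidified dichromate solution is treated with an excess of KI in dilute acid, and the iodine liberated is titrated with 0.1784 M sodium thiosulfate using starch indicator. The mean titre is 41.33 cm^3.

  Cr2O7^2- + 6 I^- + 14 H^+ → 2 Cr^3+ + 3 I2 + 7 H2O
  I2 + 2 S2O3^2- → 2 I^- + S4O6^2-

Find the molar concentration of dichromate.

n(S2O3^2-) = 0.04133 × 0.1784 = 7.373 × 10^-3 mol
n(I2) = n(S2O3^2-)/2 = 3.687 × 10^-3 mol
From the 1:3 ratio, n(Cr2O7^2-) in the aliquot = 1/3 × 3.687 × 10^-3 = 1.229 × 10^-3 mol
[Cr2O7^2-] = 1.229 × 10^-3 / 0.01997 = 0.06154 mol/L

0.06154 M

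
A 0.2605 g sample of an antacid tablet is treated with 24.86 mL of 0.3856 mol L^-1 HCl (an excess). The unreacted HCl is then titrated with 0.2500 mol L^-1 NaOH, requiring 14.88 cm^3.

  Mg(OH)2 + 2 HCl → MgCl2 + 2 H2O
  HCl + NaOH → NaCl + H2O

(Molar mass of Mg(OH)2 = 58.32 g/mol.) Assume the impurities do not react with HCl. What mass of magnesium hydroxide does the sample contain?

0.1711 g

n(HCl) added = 0.02486 × 0.3856 = 9.586 × 10^-3 mol
n(NaOH) used in back-titration = 0.01488 × 0.2500 = 3.720 × 10^-3 mol
n(HCl) left over = 3.720 × 10^-3 mol (1:1 ratio)
n(HCl) consumed by analyte = 9.586 × 10^-3 − 3.720 × 10^-3 = 5.866 × 10^-3 mol
From the 1:2 ratio, n(Mg(OH)2) = 1/2 × 5.866 × 10^-3 = 2.933 × 10^-3 mol
mass of Mg(OH)2 = 2.933 × 10^-3 × 58.32 = 0.1711 g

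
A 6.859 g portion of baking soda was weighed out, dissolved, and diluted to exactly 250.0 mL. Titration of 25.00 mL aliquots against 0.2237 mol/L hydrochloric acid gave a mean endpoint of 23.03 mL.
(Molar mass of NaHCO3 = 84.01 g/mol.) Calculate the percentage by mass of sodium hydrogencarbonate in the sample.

NaHCO3 + HCl → NaCl + H2O + CO2
n(HCl) per titration = 0.02303 × 0.2237 = 5.152 × 10^-3 mol
n(NaHCO3) in each aliquot = 5.152 × 10^-3 mol (1:1 ratio)
n(NaHCO3) in the whole flask = 5.152 × 10^-3 × 250.0/25.00 = 0.05152 mol
mass of NaHCO3 = 0.05152 × 84.01 = 4.328 g
% NaHCO3 = 4.328 / 6.859 × 100 = 63.10 %

63.10 %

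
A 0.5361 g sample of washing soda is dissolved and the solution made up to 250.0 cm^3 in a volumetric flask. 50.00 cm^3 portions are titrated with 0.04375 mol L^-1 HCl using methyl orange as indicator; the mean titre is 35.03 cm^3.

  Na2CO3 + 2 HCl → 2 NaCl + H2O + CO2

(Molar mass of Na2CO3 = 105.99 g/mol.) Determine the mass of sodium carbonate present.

0.4061 g

n(HCl) per titration = 0.03503 × 0.04375 = 1.533 × 10^-3 mol
From the 1:2 ratio, n(Na2CO3) in each aliquot = 1/2 × 1.533 × 10^-3 = 7.663 × 10^-4 mol
n(Na2CO3) in the whole flask = 7.663 × 10^-4 × 250.0/50.00 = 3.831 × 10^-3 mol
mass of Na2CO3 = 3.831 × 10^-3 × 105.99 = 0.4061 g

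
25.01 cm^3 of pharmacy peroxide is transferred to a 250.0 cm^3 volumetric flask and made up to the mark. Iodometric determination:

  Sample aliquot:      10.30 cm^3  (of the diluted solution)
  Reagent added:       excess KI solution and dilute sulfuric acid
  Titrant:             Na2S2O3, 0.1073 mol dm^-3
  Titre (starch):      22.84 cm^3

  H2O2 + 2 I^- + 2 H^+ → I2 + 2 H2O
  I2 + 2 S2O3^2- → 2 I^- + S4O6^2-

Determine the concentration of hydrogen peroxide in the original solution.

1.189 mol/L

n(S2O3^2-) = 0.02284 × 0.1073 = 2.451 × 10^-3 mol
n(I2) = n(S2O3^2-)/2 = 1.225 × 10^-3 mol
n(H2O2) in the aliquot = 1.225 × 10^-3 mol (1:1 ratio)
[H2O2]_dilute = 1.225 × 10^-3 / 0.01030 = 0.1190 mol/L
[H2O2]_original = 0.1190 × 250.0/25.01 = 1.189 mol/L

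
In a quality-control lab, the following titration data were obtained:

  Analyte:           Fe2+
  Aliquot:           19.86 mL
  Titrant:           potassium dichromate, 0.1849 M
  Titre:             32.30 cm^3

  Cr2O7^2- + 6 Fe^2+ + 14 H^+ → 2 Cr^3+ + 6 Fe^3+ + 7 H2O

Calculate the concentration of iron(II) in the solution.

1.804 M

n(K2Cr2O7) = 0.03230 L × 0.1849 mol/L = 5.972 × 10^-3 mol
From the 6:1 mole ratio, n(Fe2+) = 6/1 × 5.972 × 10^-3 = 0.03583 mol
[Fe2+] = 0.03583 mol / 0.01986 L = 1.804 mol/L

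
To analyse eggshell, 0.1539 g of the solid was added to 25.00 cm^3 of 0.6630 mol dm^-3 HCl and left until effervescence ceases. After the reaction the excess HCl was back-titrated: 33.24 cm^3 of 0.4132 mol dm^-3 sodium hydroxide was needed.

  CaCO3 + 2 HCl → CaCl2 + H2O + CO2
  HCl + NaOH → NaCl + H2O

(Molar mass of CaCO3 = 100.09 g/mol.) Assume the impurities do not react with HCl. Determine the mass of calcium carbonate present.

0.1421 g

n(HCl) added = 0.02500 × 0.6630 = 0.01657 mol
n(NaOH) used in back-titration = 0.03324 × 0.4132 = 0.01373 mol
n(HCl) left over = 0.01373 mol (1:1 ratio)
n(HCl) consumed by analyte = 0.01657 − 0.01373 = 2.840 × 10^-3 mol
From the 1:2 ratio, n(CaCO3) = 1/2 × 2.840 × 10^-3 = 1.420 × 10^-3 mol
mass of CaCO3 = 1.420 × 10^-3 × 100.09 = 0.1421 g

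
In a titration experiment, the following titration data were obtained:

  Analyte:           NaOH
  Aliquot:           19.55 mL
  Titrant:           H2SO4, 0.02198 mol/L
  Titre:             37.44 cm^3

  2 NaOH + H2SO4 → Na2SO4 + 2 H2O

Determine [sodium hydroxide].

n(H2SO4) = 0.03744 L × 0.02198 mol/L = 8.229 × 10^-4 mol
From the 2:1 mole ratio, n(NaOH) = 2/1 × 8.229 × 10^-4 = 1.646 × 10^-3 mol
[NaOH] = 1.646 × 10^-3 mol / 0.01955 L = 0.08419 mol/L

0.08419 mol/L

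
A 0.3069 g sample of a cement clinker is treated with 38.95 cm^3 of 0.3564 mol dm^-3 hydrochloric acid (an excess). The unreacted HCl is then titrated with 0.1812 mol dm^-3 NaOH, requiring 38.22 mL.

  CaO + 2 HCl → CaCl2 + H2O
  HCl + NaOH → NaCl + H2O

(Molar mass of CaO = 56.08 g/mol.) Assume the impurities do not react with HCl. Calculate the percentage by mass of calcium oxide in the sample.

n(HCl) added = 0.03895 × 0.3564 = 0.01388 mol
n(NaOH) used in back-titration = 0.03822 × 0.1812 = 6.925 × 10^-3 mol
n(HCl) left over = 6.925 × 10^-3 mol (1:1 ratio)
n(HCl) consumed by analyte = 0.01388 − 6.925 × 10^-3 = 6.956 × 10^-3 mol
From the 1:2 ratio, n(CaO) = 1/2 × 6.956 × 10^-3 = 3.478 × 10^-3 mol
mass of CaO = 3.478 × 10^-3 × 56.08 = 0.1951 g
% CaO = 0.1951 / 0.3069 × 100 = 63.56 %

63.56 %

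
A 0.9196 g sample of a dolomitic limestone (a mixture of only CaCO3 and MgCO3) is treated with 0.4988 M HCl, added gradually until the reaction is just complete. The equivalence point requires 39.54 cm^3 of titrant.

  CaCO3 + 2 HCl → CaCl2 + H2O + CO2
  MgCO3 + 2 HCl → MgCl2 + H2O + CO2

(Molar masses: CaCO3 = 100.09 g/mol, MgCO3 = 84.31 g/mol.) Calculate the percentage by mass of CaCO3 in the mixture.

n(HCl) = 0.03954 × 0.4988 = 0.01972 mol
Let x = n(CaCO3), y = n(MgCO3).
Titrant: 2x + 2y = 0.01972;  mass: 100.09x + 84.31y = 0.9196
Solving, x = 5.589 × 10^-3 mol, y = 4.272 × 10^-3 mol
mass of CaCO3 = 5.589 × 10^-3 × 100.09 = 0.5594 g
% CaCO3 = 0.5594 / 0.9196 × 100 = 60.83 %

60.83 %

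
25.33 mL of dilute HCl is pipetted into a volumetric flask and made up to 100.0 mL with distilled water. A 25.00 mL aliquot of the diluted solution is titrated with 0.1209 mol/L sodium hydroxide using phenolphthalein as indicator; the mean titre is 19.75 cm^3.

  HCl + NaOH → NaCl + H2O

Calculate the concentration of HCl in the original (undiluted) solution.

0.3771 mol/L

n(NaOH) = 0.01975 × 0.1209 = 2.388 × 10^-3 mol
n(HCl) in the aliquot = 2.388 × 10^-3 mol (1:1 ratio)
[HCl]_dilute = 2.388 × 10^-3 / 0.02500 = 0.09551 mol/L
Dilution factor = 100.0 / 25.33 = 3.948
[HCl]_stock = 0.09551 × 3.948 = 0.3771 mol/L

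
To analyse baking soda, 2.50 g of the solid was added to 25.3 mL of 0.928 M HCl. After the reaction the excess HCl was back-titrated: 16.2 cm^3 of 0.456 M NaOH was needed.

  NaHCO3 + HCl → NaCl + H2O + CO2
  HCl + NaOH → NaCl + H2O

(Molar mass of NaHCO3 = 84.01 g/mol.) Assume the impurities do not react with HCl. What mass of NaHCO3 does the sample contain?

1.35 g

n(HCl) added = 0.0253 × 0.928 = 0.0235 mol
n(NaOH) used in back-titration = 0.0162 × 0.456 = 7.39 × 10^-3 mol
n(HCl) left over = 7.39 × 10^-3 mol (1:1 ratio)
n(HCl) consumed by analyte = 0.0235 − 7.39 × 10^-3 = 0.0161 mol
n(NaHCO3) = 0.0161 mol (1:1 ratio)
mass of NaHCO3 = 0.0161 × 84.01 = 1.35 g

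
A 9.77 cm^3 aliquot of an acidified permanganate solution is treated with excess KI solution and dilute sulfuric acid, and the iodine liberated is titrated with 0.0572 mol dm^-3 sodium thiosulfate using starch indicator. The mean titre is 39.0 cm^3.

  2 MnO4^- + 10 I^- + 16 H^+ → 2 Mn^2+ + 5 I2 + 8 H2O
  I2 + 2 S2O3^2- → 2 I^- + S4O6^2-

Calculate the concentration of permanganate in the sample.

0.0457 mol/L

n(S2O3^2-) = 0.0390 × 0.0572 = 2.23 × 10^-3 mol
n(I2) = n(S2O3^2-)/2 = 1.12 × 10^-3 mol
From the 2:5 ratio, n(MnO4^-) in the aliquot = 2/5 × 1.12 × 10^-3 = 4.46 × 10^-4 mol
[MnO4^-] = 4.46 × 10^-4 / 0.00977 = 0.0457 mol/L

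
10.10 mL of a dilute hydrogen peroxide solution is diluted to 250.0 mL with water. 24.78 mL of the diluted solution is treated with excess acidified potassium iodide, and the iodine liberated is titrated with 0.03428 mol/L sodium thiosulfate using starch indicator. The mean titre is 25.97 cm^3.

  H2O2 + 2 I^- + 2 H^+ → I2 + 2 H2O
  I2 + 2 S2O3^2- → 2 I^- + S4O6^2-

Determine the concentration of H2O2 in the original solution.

n(S2O3^2-) = 0.02597 × 0.03428 = 8.903 × 10^-4 mol
n(I2) = n(S2O3^2-)/2 = 4.451 × 10^-4 mol
n(H2O2) in the aliquot = 4.451 × 10^-4 mol (1:1 ratio)
[H2O2]_dilute = 4.451 × 10^-4 / 0.02478 = 0.01796 mol/L
[H2O2]_original = 0.01796 × 250.0/10.10 = 0.4446 mol/L

0.4446 mol/L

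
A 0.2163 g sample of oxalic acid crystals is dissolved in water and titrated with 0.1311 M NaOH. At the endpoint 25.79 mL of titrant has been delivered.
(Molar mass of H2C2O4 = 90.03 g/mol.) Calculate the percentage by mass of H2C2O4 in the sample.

70.36 %

H2C2O4 + 2 NaOH → Na2C2O4 + 2 H2O
n(NaOH) = 0.02579 L × 0.1311 mol/L = 3.381 × 10^-3 mol
From the 1:2 ratio, n(H2C2O4) = 1/2 × 3.381 × 10^-3 = 1.691 × 10^-3 mol
mass of H2C2O4 = 1.691 × 10^-3 × 90.03 g/mol = 0.1522 g
% H2C2O4 = 0.1522 / 0.2163 × 100 = 70.36 %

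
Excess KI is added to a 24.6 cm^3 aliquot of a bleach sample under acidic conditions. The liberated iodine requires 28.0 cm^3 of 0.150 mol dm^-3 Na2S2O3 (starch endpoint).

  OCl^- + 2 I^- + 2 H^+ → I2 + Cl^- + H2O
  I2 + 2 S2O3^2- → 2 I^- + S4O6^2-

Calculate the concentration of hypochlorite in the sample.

n(S2O3^2-) = 0.0280 × 0.150 = 4.20 × 10^-3 mol
n(I2) = n(S2O3^2-)/2 = 2.10 × 10^-3 mol
n(OCl^-) in the aliquot = 2.10 × 10^-3 mol (1:1 ratio)
[OCl^-] = 2.10 × 10^-3 / 0.0246 = 0.0854 mol/L

0.0854 mol/L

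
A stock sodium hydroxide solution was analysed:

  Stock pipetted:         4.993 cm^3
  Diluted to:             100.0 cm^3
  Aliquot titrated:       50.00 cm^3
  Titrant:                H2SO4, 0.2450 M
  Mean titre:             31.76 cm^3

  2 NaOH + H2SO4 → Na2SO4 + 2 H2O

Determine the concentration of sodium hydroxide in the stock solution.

6.234 M

n(H2SO4) = 0.03176 × 0.2450 = 7.781 × 10^-3 mol
From the 2:1 ratio, n(NaOH) in the aliquot = 2/1 × 7.781 × 10^-3 = 0.01556 mol
[NaOH]_dilute = 0.01556 / 0.05000 = 0.3112 mol/L
Dilution factor = 100.0 / 4.993 = 20.03
[NaOH]_stock = 0.3112 × 20.03 = 6.234 mol/L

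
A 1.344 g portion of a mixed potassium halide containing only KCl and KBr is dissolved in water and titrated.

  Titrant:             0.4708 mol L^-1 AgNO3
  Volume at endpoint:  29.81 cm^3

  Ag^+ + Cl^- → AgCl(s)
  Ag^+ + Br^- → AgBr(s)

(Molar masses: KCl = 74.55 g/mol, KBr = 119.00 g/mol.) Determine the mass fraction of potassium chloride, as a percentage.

n(AgNO3) = 0.02981 × 0.4708 = 0.01403 mol
Let x = n(KCl), y = n(KBr).
Titrant: 1x + 1y = 0.01403;  mass: 74.55x + 119.00y = 1.344
Solving, x = 7.337 × 10^-3 mol, y = 6.698 × 10^-3 mol
mass of KCl = 7.337 × 10^-3 × 74.55 = 0.5469 g
% KCl = 0.5469 / 1.344 × 100 = 40.70 %

40.70 %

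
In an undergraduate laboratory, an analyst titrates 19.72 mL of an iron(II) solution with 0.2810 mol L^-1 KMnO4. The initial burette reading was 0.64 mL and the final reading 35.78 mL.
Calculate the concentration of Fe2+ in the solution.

MnO4^- + 5 Fe^2+ + 8 H^+ → Mn^2+ + 5 Fe^3+ + 4 H2O
n(KMnO4) = 0.03514 L × 0.2810 mol/L = 9.874 × 10^-3 mol
From the 5:1 mole ratio, n(Fe2+) = 5/1 × 9.874 × 10^-3 = 0.04937 mol
[Fe2+] = 0.04937 mol / 0.01972 L = 2.504 mol/L

2.504 mol/L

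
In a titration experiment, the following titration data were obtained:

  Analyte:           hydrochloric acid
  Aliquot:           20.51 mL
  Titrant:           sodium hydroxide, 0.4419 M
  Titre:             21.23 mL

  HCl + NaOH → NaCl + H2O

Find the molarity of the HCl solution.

n(NaOH) = 0.02123 L × 0.4419 mol/L = 9.382 × 10^-3 mol
n(HCl) = 9.382 × 10^-3 mol (1:1 mole ratio)
[HCl] = 9.382 × 10^-3 mol / 0.02051 L = 0.4574 mol/L

0.4574 M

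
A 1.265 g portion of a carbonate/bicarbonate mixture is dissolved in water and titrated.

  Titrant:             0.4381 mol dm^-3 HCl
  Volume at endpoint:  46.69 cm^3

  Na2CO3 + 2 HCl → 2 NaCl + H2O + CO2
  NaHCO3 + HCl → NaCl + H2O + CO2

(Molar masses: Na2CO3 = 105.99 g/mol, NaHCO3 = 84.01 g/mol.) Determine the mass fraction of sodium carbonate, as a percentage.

n(HCl) = 0.04669 × 0.4381 = 0.02045 mol
Let x = n(Na2CO3), y = n(NaHCO3).
Titrant: 2x + 1y = 0.02045;  mass: 105.99x + 84.01y = 1.265
Solving, x = 7.310 × 10^-3 mol, y = 5.836 × 10^-3 mol
mass of Na2CO3 = 7.310 × 10^-3 × 105.99 = 0.7747 g
% Na2CO3 = 0.7747 / 1.265 × 100 = 61.24 %

61.24 %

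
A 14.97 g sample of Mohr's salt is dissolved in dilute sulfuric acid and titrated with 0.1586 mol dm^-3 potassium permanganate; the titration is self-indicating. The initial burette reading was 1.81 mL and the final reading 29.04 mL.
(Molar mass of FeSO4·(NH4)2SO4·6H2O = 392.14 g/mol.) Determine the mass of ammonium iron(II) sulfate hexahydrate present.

8.468 g

MnO4^- + 5 Fe^2+ + 8 H^+ → Mn^2+ + 5 Fe^3+ + 4 H2O
n(KMnO4) = 0.02723 L × 0.1586 mol/L = 4.319 × 10^-3 mol
From the 5:1 ratio, n(FeSO4·(NH4)2SO4·6H2O) = 5/1 × 4.319 × 10^-3 = 0.02159 mol
mass of FeSO4·(NH4)2SO4·6H2O = 0.02159 × 392.14 g/mol = 8.468 g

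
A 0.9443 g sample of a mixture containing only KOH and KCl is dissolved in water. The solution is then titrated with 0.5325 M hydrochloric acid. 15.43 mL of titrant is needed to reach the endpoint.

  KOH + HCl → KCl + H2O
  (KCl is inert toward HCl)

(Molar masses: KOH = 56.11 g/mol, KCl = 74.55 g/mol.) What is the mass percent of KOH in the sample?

n(HCl) = 0.01543 × 0.5325 = 8.216 × 10^-3 mol
Let x = n(KOH), y = n(KCl).
Titrant: 1x = 8.216 × 10^-3;  mass: 56.11x + 74.55y = 0.9443
Solving, x = 8.216 × 10^-3 mol, y = 6.483 × 10^-3 mol
mass of KOH = 8.216 × 10^-3 × 56.11 = 0.4610 g
% KOH = 0.4610 / 0.9443 × 100 = 48.82 %

48.82 %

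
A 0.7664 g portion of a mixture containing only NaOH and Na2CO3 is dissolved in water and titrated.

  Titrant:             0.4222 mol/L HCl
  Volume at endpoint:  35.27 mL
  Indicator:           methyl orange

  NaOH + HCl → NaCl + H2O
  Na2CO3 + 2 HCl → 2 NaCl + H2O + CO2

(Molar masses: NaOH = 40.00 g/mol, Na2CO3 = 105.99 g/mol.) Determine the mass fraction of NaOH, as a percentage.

9.136 %

n(HCl) = 0.03527 × 0.4222 = 0.01489 mol
Let x = n(NaOH), y = n(Na2CO3).
Titrant: 1x + 2y = 0.01489;  mass: 40.00x + 105.99y = 0.7664
Solving, x = 1.751 × 10^-3 mol, y = 6.570 × 10^-3 mol
mass of NaOH = 1.751 × 10^-3 × 40.00 = 0.07002 g
% NaOH = 0.07002 / 0.7664 × 100 = 9.136 %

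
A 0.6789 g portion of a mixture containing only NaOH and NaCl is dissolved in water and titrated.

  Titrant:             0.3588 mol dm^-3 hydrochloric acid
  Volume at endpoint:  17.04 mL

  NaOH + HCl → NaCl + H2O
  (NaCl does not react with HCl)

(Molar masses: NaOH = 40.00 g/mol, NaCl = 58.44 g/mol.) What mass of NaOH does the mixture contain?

0.2446 g

n(HCl) = 0.01704 × 0.3588 = 6.114 × 10^-3 mol
Let x = n(NaOH), y = n(NaCl).
Titrant: 1x = 6.114 × 10^-3;  mass: 40.00x + 58.44y = 0.6789
Solving, x = 6.114 × 10^-3 mol, y = 7.432 × 10^-3 mol
mass of NaOH = 6.114 × 10^-3 × 40.00 = 0.2446 g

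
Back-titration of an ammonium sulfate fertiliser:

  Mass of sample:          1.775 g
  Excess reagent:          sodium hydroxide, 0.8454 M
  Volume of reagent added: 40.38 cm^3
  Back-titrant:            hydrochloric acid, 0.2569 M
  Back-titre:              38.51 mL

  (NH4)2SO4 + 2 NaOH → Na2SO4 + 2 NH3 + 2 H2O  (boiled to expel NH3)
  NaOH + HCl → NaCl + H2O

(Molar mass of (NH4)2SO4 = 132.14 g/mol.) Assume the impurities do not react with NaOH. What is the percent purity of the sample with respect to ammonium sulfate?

n(NaOH) added = 0.04038 × 0.8454 = 0.03414 mol
n(HCl) used in back-titration = 0.03851 × 0.2569 = 9.893 × 10^-3 mol
n(NaOH) left over = 9.893 × 10^-3 mol (1:1 ratio)
n(NaOH) consumed by analyte = 0.03414 − 9.893 × 10^-3 = 0.02424 mol
From the 1:2 ratio, n((NH4)2SO4) = 1/2 × 0.02424 = 0.01212 mol
mass of (NH4)2SO4 = 0.01212 × 132.14 = 1.602 g
% (NH4)2SO4 = 1.602 / 1.775 × 100 = 90.24 %

90.24 %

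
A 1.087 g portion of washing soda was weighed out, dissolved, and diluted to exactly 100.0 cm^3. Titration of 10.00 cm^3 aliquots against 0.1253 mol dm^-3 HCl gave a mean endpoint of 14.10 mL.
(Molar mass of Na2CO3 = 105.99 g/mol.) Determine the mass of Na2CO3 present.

0.9363 g

Na2CO3 + 2 HCl → 2 NaCl + H2O + CO2
n(HCl) per titration = 0.01410 × 0.1253 = 1.767 × 10^-3 mol
From the 1:2 ratio, n(Na2CO3) in each aliquot = 1/2 × 1.767 × 10^-3 = 8.834 × 10^-4 mol
n(Na2CO3) in the whole flask = 8.834 × 10^-4 × 100.0/10.00 = 8.834 × 10^-3 mol
mass of Na2CO3 = 8.834 × 10^-3 × 105.99 = 0.9363 g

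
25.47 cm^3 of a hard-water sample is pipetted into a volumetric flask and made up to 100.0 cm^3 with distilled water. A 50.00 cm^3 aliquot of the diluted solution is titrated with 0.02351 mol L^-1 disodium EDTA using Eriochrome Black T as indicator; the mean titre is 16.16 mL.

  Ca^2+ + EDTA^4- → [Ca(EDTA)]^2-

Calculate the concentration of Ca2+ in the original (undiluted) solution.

0.02983 mol/L

n(EDTA) = 0.01616 × 0.02351 = 3.799 × 10^-4 mol
n(Ca2+) in the aliquot = 3.799 × 10^-4 mol (1:1 ratio)
[Ca2+]_dilute = 3.799 × 10^-4 / 0.05000 = 0.007598 mol/L
Dilution factor = 100.0 / 25.47 = 3.926
[Ca2+]_stock = 0.007598 × 3.926 = 0.02983 mol/L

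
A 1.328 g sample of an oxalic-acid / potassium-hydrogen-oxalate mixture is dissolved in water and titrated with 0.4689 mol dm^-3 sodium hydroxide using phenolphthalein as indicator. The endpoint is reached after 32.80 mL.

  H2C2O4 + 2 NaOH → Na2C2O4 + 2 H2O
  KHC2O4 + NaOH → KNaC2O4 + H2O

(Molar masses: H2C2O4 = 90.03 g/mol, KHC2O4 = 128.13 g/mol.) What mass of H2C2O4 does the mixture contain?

0.3480 g

n(NaOH) = 0.03280 × 0.4689 = 0.01538 mol
Let x = n(H2C2O4), y = n(KHC2O4).
Titrant: 2x + 1y = 0.01538;  mass: 90.03x + 128.13y = 1.328
Solving, x = 3.866 × 10^-3 mol, y = 7.648 × 10^-3 mol
mass of H2C2O4 = 3.866 × 10^-3 × 90.03 = 0.3480 g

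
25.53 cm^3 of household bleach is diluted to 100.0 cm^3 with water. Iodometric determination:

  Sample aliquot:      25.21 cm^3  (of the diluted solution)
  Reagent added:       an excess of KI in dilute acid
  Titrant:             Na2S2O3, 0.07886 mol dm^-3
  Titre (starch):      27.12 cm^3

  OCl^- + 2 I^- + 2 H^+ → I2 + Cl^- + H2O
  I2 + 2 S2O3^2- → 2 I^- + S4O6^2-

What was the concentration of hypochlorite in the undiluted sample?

n(S2O3^2-) = 0.02712 × 0.07886 = 2.139 × 10^-3 mol
n(I2) = n(S2O3^2-)/2 = 1.069 × 10^-3 mol
n(OCl^-) in the aliquot = 1.069 × 10^-3 mol (1:1 ratio)
[OCl^-]_dilute = 1.069 × 10^-3 / 0.02521 = 0.04242 mol/L
[OCl^-]_original = 0.04242 × 100.0/25.53 = 0.1661 mol/L

0.1661 mol/L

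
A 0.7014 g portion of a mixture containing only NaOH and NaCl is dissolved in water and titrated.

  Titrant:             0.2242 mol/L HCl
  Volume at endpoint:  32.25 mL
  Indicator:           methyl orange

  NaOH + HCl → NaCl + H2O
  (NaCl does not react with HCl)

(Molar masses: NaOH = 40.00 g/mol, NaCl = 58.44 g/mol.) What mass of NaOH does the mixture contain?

n(HCl) = 0.03225 × 0.2242 = 7.230 × 10^-3 mol
Let x = n(NaOH), y = n(NaCl).
Titrant: 1x = 7.230 × 10^-3;  mass: 40.00x + 58.44y = 0.7014
Solving, x = 7.230 × 10^-3 mol, y = 7.053 × 10^-3 mol
mass of NaOH = 7.230 × 10^-3 × 40.00 = 0.2892 g

0.2892 g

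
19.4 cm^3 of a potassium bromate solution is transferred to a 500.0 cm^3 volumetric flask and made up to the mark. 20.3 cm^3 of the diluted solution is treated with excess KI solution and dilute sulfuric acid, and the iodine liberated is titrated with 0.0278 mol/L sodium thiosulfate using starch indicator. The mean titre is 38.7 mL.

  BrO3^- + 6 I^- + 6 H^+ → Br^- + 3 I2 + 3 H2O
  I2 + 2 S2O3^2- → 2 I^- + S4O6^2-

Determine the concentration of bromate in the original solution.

n(S2O3^2-) = 0.0387 × 0.0278 = 1.08 × 10^-3 mol
n(I2) = n(S2O3^2-)/2 = 5.38 × 10^-4 mol
From the 1:3 ratio, n(BrO3^-) in the aliquot = 1/3 × 5.38 × 10^-4 = 1.79 × 10^-4 mol
[BrO3^-]_dilute = 1.79 × 10^-4 / 0.0203 = 0.00883 mol/L
[BrO3^-]_original = 0.00883 × 500.0/19.4 = 0.228 mol/L

0.228 mol/L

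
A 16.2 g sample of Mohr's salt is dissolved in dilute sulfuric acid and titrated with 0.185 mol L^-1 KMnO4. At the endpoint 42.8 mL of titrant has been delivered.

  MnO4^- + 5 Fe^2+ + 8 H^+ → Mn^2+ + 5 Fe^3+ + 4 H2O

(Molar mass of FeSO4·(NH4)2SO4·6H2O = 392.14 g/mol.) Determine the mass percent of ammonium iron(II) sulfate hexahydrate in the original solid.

95.8 %

n(KMnO4) = 0.0428 L × 0.185 mol/L = 7.92 × 10^-3 mol
From the 5:1 ratio, n(FeSO4·(NH4)2SO4·6H2O) = 5/1 × 7.92 × 10^-3 = 0.0396 mol
mass of FeSO4·(NH4)2SO4·6H2O = 0.0396 × 392.14 g/mol = 15.5 g
% FeSO4·(NH4)2SO4·6H2O = 15.5 / 16.2 × 100 = 95.8 %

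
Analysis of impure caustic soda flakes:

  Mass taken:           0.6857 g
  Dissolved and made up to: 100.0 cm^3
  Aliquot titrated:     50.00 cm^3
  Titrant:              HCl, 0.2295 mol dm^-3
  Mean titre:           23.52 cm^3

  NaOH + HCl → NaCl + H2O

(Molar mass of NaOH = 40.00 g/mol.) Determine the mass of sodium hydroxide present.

0.4318 g

n(HCl) per titration = 0.02352 × 0.2295 = 5.398 × 10^-3 mol
n(NaOH) in each aliquot = 5.398 × 10^-3 mol (1:1 ratio)
n(NaOH) in the whole flask = 5.398 × 10^-3 × 100.0/50.00 = 0.01080 mol
mass of NaOH = 0.01080 × 40.00 = 0.4318 g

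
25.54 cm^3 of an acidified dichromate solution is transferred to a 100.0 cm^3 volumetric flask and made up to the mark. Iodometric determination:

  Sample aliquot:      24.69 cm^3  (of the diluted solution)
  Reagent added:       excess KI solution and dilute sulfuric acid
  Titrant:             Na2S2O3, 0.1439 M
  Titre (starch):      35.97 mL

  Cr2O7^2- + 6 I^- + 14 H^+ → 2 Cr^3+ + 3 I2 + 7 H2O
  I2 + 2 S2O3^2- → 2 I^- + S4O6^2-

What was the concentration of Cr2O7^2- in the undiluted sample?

n(S2O3^2-) = 0.03597 × 0.1439 = 5.176 × 10^-3 mol
n(I2) = n(S2O3^2-)/2 = 2.588 × 10^-3 mol
From the 1:3 ratio, n(Cr2O7^2-) in the aliquot = 1/3 × 2.588 × 10^-3 = 8.627 × 10^-4 mol
[Cr2O7^2-]_dilute = 8.627 × 10^-4 / 0.02469 = 0.03494 mol/L
[Cr2O7^2-]_original = 0.03494 × 100.0/25.54 = 0.1368 mol/L

0.1368 M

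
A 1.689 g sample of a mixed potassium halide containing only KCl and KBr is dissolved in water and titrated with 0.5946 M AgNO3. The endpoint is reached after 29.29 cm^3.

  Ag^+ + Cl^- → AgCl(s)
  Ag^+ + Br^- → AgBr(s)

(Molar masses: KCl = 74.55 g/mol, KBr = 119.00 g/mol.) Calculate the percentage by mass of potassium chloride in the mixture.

n(AgNO3) = 0.02929 × 0.5946 = 0.01742 mol
Let x = n(KCl), y = n(KBr).
Titrant: 1x + 1y = 0.01742;  mass: 74.55x + 119.00y = 1.689
Solving, x = 8.627 × 10^-3 mol, y = 8.789 × 10^-3 mol
mass of KCl = 8.627 × 10^-3 × 74.55 = 0.6432 g
% KCl = 0.6432 / 1.689 × 100 = 38.08 %

38.08 %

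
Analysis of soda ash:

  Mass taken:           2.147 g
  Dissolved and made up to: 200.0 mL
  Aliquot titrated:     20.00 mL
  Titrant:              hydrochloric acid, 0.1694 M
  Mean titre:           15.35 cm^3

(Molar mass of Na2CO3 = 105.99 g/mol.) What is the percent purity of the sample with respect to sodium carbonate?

Na2CO3 + 2 HCl → 2 NaCl + H2O + CO2
n(HCl) per titration = 0.01535 × 0.1694 = 2.600 × 10^-3 mol
From the 1:2 ratio, n(Na2CO3) in each aliquot = 1/2 × 2.600 × 10^-3 = 1.300 × 10^-3 mol
n(Na2CO3) in the whole flask = 1.300 × 10^-3 × 200.0/20.00 = 0.01300 mol
mass of Na2CO3 = 0.01300 × 105.99 = 1.378 g
% Na2CO3 = 1.378 / 2.147 × 100 = 64.18 %

64.18 %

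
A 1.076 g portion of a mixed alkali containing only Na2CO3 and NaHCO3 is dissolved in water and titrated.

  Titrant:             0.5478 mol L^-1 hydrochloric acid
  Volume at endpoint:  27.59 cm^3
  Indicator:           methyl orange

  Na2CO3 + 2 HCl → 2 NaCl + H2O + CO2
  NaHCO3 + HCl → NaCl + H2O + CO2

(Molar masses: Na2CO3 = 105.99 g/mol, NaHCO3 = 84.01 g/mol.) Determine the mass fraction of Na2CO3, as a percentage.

n(HCl) = 0.02759 × 0.5478 = 0.01511 mol
Let x = n(Na2CO3), y = n(NaHCO3).
Titrant: 2x + 1y = 0.01511;  mass: 105.99x + 84.01y = 1.076
Solving, x = 3.123 × 10^-3 mol, y = 8.868 × 10^-3 mol
mass of Na2CO3 = 3.123 × 10^-3 × 105.99 = 0.3310 g
% Na2CO3 = 0.3310 / 1.076 × 100 = 30.76 %

30.76 %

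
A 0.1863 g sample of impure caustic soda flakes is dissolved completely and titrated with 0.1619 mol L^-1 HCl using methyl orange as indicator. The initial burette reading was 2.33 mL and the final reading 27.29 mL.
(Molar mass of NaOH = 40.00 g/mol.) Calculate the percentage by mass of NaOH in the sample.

NaOH + HCl → NaCl + H2O
n(HCl) = 0.02496 L × 0.1619 mol/L = 4.041 × 10^-3 mol
n(NaOH) = 4.041 × 10^-3 mol (1:1 ratio)
mass of NaOH = 4.041 × 10^-3 × 40.00 g/mol = 0.1616 g
% NaOH = 0.1616 / 0.1863 × 100 = 86.76 %

86.76 %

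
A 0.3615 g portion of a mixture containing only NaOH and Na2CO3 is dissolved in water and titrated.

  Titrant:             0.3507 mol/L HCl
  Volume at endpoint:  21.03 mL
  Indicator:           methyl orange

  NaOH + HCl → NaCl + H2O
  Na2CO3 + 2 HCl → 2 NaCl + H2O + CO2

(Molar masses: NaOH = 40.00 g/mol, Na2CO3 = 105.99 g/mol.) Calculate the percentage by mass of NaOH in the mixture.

n(HCl) = 0.02103 × 0.3507 = 7.375 × 10^-3 mol
Let x = n(NaOH), y = n(Na2CO3).
Titrant: 1x + 2y = 7.375 × 10^-3;  mass: 40.00x + 105.99y = 0.3615
Solving, x = 2.259 × 10^-3 mol, y = 2.558 × 10^-3 mol
mass of NaOH = 2.259 × 10^-3 × 40.00 = 0.09034 g
% NaOH = 0.09034 / 0.3615 × 100 = 24.99 %

24.99 %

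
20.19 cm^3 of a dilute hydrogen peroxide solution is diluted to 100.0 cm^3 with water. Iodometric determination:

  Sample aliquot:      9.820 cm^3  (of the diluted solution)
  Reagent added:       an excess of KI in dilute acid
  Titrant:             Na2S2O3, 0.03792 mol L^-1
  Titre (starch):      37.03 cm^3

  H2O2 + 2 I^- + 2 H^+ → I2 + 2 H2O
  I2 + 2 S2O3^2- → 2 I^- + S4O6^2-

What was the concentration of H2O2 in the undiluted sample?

n(S2O3^2-) = 0.03703 × 0.03792 = 1.404 × 10^-3 mol
n(I2) = n(S2O3^2-)/2 = 7.021 × 10^-4 mol
n(H2O2) in the aliquot = 7.021 × 10^-4 mol (1:1 ratio)
[H2O2]_dilute = 7.021 × 10^-4 / 0.009820 = 0.07150 mol/L
[H2O2]_original = 0.07150 × 100.0/20.19 = 0.3541 mol/L

0.3541 mol/L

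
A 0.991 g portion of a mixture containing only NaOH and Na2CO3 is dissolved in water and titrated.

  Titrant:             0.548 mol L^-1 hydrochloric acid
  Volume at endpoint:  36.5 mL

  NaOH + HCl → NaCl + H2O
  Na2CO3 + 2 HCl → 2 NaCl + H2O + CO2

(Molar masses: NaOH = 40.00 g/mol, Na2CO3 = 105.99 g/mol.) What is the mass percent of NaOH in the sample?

n(HCl) = 0.0365 × 0.548 = 0.0200 mol
Let x = n(NaOH), y = n(Na2CO3).
Titrant: 1x + 2y = 0.0200;  mass: 40.00x + 105.99y = 0.991
Solving, x = 5.31 × 10^-3 mol, y = 7.35 × 10^-3 mol
mass of NaOH = 5.31 × 10^-3 × 40.00 = 0.212 g
% NaOH = 0.212 / 0.991 × 100 = 21.4 %

21.4 %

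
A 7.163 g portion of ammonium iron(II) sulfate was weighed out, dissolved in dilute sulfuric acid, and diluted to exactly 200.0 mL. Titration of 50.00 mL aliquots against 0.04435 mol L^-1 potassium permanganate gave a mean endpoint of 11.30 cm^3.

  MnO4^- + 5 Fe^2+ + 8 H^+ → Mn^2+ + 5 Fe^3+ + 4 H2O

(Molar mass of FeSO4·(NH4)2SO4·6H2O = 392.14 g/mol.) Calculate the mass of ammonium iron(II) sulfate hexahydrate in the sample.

n(KMnO4) per titration = 0.01130 × 0.04435 = 5.012 × 10^-4 mol
From the 5:1 ratio, n(FeSO4·(NH4)2SO4·6H2O) in each aliquot = 5/1 × 5.012 × 10^-4 = 2.506 × 10^-3 mol
n(FeSO4·(NH4)2SO4·6H2O) in the whole flask = 2.506 × 10^-3 × 200.0/50.00 = 0.01002 mol
mass of FeSO4·(NH4)2SO4·6H2O = 0.01002 × 392.14 = 3.930 g

3.930 g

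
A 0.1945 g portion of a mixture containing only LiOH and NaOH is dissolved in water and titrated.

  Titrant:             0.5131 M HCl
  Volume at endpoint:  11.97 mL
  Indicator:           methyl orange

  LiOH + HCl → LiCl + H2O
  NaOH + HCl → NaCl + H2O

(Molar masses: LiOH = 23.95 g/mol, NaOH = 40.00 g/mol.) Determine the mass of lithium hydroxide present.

0.07636 g

n(HCl) = 0.01197 × 0.5131 = 6.142 × 10^-3 mol
Let x = n(LiOH), y = n(NaOH).
Titrant: 1x + 1y = 6.142 × 10^-3;  mass: 23.95x + 40.00y = 0.1945
Solving, x = 3.188 × 10^-3 mol, y = 2.954 × 10^-3 mol
mass of LiOH = 3.188 × 10^-3 × 23.95 = 0.07636 g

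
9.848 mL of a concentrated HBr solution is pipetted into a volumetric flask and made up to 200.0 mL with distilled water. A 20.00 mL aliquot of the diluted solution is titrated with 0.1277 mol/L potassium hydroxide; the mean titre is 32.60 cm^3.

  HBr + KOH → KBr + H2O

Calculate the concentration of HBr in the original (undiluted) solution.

n(KOH) = 0.03260 × 0.1277 = 4.163 × 10^-3 mol
n(HBr) in the aliquot = 4.163 × 10^-3 mol (1:1 ratio)
[HBr]_dilute = 4.163 × 10^-3 / 0.02000 = 0.2082 mol/L
Dilution factor = 200.0 / 9.848 = 20.31
[HBr]_stock = 0.2082 × 20.31 = 4.227 mol/L

4.227 mol/L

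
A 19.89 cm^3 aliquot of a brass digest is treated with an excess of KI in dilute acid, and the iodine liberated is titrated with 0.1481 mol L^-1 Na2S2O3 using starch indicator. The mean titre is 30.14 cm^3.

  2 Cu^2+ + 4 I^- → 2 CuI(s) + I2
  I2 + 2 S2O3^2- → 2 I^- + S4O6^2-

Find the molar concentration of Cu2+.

0.2244 mol/L

n(S2O3^2-) = 0.03014 × 0.1481 = 4.464 × 10^-3 mol
n(I2) = n(S2O3^2-)/2 = 2.232 × 10^-3 mol
From the 2:1 ratio, n(Cu2+) in the aliquot = 2/1 × 2.232 × 10^-3 = 4.464 × 10^-3 mol
[Cu2+] = 4.464 × 10^-3 / 0.01989 = 0.2244 mol/L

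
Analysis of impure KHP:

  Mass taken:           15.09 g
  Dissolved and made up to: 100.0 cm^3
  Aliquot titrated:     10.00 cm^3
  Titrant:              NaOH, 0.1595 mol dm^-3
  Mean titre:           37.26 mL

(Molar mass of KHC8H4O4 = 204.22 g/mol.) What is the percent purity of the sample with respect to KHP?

80.43 %

KHC8H4O4 + NaOH → KNaC8H4O4 + H2O
n(NaOH) per titration = 0.03726 × 0.1595 = 5.943 × 10^-3 mol
n(KHC8H4O4) in each aliquot = 5.943 × 10^-3 mol (1:1 ratio)
n(KHC8H4O4) in the whole flask = 5.943 × 10^-3 × 100.0/10.00 = 0.05943 mol
mass of KHC8H4O4 = 0.05943 × 204.22 = 12.14 g
% KHC8H4O4 = 12.14 / 15.09 × 100 = 80.43 %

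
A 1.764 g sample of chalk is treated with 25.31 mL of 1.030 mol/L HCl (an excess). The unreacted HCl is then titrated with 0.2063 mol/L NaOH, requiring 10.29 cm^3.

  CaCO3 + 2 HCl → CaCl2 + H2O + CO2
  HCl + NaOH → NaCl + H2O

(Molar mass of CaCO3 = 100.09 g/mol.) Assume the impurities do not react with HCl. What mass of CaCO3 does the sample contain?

1.198 g

n(HCl) added = 0.02531 × 1.030 = 0.02607 mol
n(NaOH) used in back-titration = 0.01029 × 0.2063 = 2.123 × 10^-3 mol
n(HCl) left over = 2.123 × 10^-3 mol (1:1 ratio)
n(HCl) consumed by analyte = 0.02607 − 2.123 × 10^-3 = 0.02395 mol
From the 1:2 ratio, n(CaCO3) = 1/2 × 0.02395 = 0.01197 mol
mass of CaCO3 = 0.01197 × 100.09 = 1.198 g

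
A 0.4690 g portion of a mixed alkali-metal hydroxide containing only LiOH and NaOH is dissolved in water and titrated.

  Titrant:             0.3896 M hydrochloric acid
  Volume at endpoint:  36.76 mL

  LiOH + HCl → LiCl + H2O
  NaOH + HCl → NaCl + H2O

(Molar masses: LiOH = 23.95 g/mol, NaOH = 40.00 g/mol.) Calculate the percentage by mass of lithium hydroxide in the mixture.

33.05 %

n(HCl) = 0.03676 × 0.3896 = 0.01432 mol
Let x = n(LiOH), y = n(NaOH).
Titrant: 1x + 1y = 0.01432;  mass: 23.95x + 40.00y = 0.4690
Solving, x = 6.472 × 10^-3 mol, y = 7.850 × 10^-3 mol
mass of LiOH = 6.472 × 10^-3 × 23.95 = 0.1550 g
% LiOH = 0.1550 / 0.4690 × 100 = 33.05 %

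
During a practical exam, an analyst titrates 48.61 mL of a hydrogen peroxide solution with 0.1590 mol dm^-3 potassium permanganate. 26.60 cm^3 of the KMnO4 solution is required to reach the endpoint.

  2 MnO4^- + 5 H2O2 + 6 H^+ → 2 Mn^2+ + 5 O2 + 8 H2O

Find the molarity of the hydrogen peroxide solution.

0.2175 mol/L

n(KMnO4) = 0.02660 L × 0.1590 mol/L = 4.229 × 10^-3 mol
From the 5:2 mole ratio, n(H2O2) = 5/2 × 4.229 × 10^-3 = 0.01057 mol
[H2O2] = 0.01057 mol / 0.04861 L = 0.2175 mol/L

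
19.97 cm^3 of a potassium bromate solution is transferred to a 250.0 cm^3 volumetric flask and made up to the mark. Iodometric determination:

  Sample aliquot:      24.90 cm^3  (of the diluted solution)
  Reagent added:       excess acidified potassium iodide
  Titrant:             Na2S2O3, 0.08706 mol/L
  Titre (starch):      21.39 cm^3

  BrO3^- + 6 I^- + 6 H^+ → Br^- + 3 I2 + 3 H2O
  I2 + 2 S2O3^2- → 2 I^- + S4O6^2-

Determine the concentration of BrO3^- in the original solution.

n(S2O3^2-) = 0.02139 × 0.08706 = 1.862 × 10^-3 mol
n(I2) = n(S2O3^2-)/2 = 9.311 × 10^-4 mol
From the 1:3 ratio, n(BrO3^-) in the aliquot = 1/3 × 9.311 × 10^-4 = 3.104 × 10^-4 mol
[BrO3^-]_dilute = 3.104 × 10^-4 / 0.02490 = 0.01246 mol/L
[BrO3^-]_original = 0.01246 × 250.0/19.97 = 0.1560 mol/L

0.1560 mol/L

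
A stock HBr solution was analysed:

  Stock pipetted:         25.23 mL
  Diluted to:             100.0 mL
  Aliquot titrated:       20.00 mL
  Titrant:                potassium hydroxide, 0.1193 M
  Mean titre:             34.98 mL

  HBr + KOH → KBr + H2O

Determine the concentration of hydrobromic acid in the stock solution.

0.8270 M

n(KOH) = 0.03498 × 0.1193 = 4.173 × 10^-3 mol
n(HBr) in the aliquot = 4.173 × 10^-3 mol (1:1 ratio)
[HBr]_dilute = 4.173 × 10^-3 / 0.02000 = 0.2087 mol/L
Dilution factor = 100.0 / 25.23 = 3.964
[HBr]_stock = 0.2087 × 3.964 = 0.8270 mol/L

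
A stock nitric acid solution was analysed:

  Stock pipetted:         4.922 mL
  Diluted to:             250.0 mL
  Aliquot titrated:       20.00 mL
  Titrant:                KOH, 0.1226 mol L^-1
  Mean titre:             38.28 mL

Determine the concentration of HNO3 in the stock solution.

HNO3 + KOH → KNO3 + H2O
n(KOH) = 0.03828 × 0.1226 = 4.693 × 10^-3 mol
n(HNO3) in the aliquot = 4.693 × 10^-3 mol (1:1 ratio)
[HNO3]_dilute = 4.693 × 10^-3 / 0.02000 = 0.2347 mol/L
Dilution factor = 250.0 / 4.922 = 50.79
[HNO3]_stock = 0.2347 × 50.79 = 11.92 mol/L

11.92 mol/L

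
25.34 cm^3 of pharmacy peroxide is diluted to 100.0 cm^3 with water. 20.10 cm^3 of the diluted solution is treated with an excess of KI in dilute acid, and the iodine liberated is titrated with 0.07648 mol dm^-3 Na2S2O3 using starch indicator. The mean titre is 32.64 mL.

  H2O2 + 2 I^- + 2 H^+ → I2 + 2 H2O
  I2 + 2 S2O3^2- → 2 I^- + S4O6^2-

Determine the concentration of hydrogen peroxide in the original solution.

0.2451 mol/L

n(S2O3^2-) = 0.03264 × 0.07648 = 2.496 × 10^-3 mol
n(I2) = n(S2O3^2-)/2 = 1.248 × 10^-3 mol
n(H2O2) in the aliquot = 1.248 × 10^-3 mol (1:1 ratio)
[H2O2]_dilute = 1.248 × 10^-3 / 0.02010 = 0.06210 mol/L
[H2O2]_original = 0.06210 × 100.0/25.34 = 0.2451 mol/L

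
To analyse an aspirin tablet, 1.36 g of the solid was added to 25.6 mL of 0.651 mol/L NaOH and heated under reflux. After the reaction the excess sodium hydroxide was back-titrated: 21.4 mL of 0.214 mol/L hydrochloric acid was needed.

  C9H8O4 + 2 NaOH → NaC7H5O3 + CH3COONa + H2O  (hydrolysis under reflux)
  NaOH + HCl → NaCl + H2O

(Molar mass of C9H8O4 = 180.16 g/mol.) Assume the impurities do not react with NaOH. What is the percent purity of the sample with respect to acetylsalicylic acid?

80.1 %

n(NaOH) added = 0.0256 × 0.651 = 0.0167 mol
n(HCl) used in back-titration = 0.0214 × 0.214 = 4.58 × 10^-3 mol
n(NaOH) left over = 4.58 × 10^-3 mol (1:1 ratio)
n(NaOH) consumed by analyte = 0.0167 − 4.58 × 10^-3 = 0.0121 mol
From the 1:2 ratio, n(C9H8O4) = 1/2 × 0.0121 = 6.04 × 10^-3 mol
mass of C9H8O4 = 6.04 × 10^-3 × 180.16 = 1.09 g
% C9H8O4 = 1.09 / 1.36 × 100 = 80.1 %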